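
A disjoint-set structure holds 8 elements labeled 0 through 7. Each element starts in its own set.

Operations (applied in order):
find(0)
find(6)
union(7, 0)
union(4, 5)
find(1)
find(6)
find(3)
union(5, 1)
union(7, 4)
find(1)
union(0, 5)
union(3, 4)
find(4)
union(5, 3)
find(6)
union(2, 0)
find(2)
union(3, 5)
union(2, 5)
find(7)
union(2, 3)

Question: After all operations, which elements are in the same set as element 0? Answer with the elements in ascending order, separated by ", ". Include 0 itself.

Step 1: find(0) -> no change; set of 0 is {0}
Step 2: find(6) -> no change; set of 6 is {6}
Step 3: union(7, 0) -> merged; set of 7 now {0, 7}
Step 4: union(4, 5) -> merged; set of 4 now {4, 5}
Step 5: find(1) -> no change; set of 1 is {1}
Step 6: find(6) -> no change; set of 6 is {6}
Step 7: find(3) -> no change; set of 3 is {3}
Step 8: union(5, 1) -> merged; set of 5 now {1, 4, 5}
Step 9: union(7, 4) -> merged; set of 7 now {0, 1, 4, 5, 7}
Step 10: find(1) -> no change; set of 1 is {0, 1, 4, 5, 7}
Step 11: union(0, 5) -> already same set; set of 0 now {0, 1, 4, 5, 7}
Step 12: union(3, 4) -> merged; set of 3 now {0, 1, 3, 4, 5, 7}
Step 13: find(4) -> no change; set of 4 is {0, 1, 3, 4, 5, 7}
Step 14: union(5, 3) -> already same set; set of 5 now {0, 1, 3, 4, 5, 7}
Step 15: find(6) -> no change; set of 6 is {6}
Step 16: union(2, 0) -> merged; set of 2 now {0, 1, 2, 3, 4, 5, 7}
Step 17: find(2) -> no change; set of 2 is {0, 1, 2, 3, 4, 5, 7}
Step 18: union(3, 5) -> already same set; set of 3 now {0, 1, 2, 3, 4, 5, 7}
Step 19: union(2, 5) -> already same set; set of 2 now {0, 1, 2, 3, 4, 5, 7}
Step 20: find(7) -> no change; set of 7 is {0, 1, 2, 3, 4, 5, 7}
Step 21: union(2, 3) -> already same set; set of 2 now {0, 1, 2, 3, 4, 5, 7}
Component of 0: {0, 1, 2, 3, 4, 5, 7}

Answer: 0, 1, 2, 3, 4, 5, 7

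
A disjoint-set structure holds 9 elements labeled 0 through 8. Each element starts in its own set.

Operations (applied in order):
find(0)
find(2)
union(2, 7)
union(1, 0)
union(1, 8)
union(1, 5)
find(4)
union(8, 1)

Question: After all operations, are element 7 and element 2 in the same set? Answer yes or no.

Answer: yes

Derivation:
Step 1: find(0) -> no change; set of 0 is {0}
Step 2: find(2) -> no change; set of 2 is {2}
Step 3: union(2, 7) -> merged; set of 2 now {2, 7}
Step 4: union(1, 0) -> merged; set of 1 now {0, 1}
Step 5: union(1, 8) -> merged; set of 1 now {0, 1, 8}
Step 6: union(1, 5) -> merged; set of 1 now {0, 1, 5, 8}
Step 7: find(4) -> no change; set of 4 is {4}
Step 8: union(8, 1) -> already same set; set of 8 now {0, 1, 5, 8}
Set of 7: {2, 7}; 2 is a member.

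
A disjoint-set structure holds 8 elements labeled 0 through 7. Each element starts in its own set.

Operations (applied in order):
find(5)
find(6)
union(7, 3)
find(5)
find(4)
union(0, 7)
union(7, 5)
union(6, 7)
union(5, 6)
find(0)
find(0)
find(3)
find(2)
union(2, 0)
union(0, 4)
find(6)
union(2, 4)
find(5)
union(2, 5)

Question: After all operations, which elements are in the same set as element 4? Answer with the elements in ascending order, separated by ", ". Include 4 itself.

Step 1: find(5) -> no change; set of 5 is {5}
Step 2: find(6) -> no change; set of 6 is {6}
Step 3: union(7, 3) -> merged; set of 7 now {3, 7}
Step 4: find(5) -> no change; set of 5 is {5}
Step 5: find(4) -> no change; set of 4 is {4}
Step 6: union(0, 7) -> merged; set of 0 now {0, 3, 7}
Step 7: union(7, 5) -> merged; set of 7 now {0, 3, 5, 7}
Step 8: union(6, 7) -> merged; set of 6 now {0, 3, 5, 6, 7}
Step 9: union(5, 6) -> already same set; set of 5 now {0, 3, 5, 6, 7}
Step 10: find(0) -> no change; set of 0 is {0, 3, 5, 6, 7}
Step 11: find(0) -> no change; set of 0 is {0, 3, 5, 6, 7}
Step 12: find(3) -> no change; set of 3 is {0, 3, 5, 6, 7}
Step 13: find(2) -> no change; set of 2 is {2}
Step 14: union(2, 0) -> merged; set of 2 now {0, 2, 3, 5, 6, 7}
Step 15: union(0, 4) -> merged; set of 0 now {0, 2, 3, 4, 5, 6, 7}
Step 16: find(6) -> no change; set of 6 is {0, 2, 3, 4, 5, 6, 7}
Step 17: union(2, 4) -> already same set; set of 2 now {0, 2, 3, 4, 5, 6, 7}
Step 18: find(5) -> no change; set of 5 is {0, 2, 3, 4, 5, 6, 7}
Step 19: union(2, 5) -> already same set; set of 2 now {0, 2, 3, 4, 5, 6, 7}
Component of 4: {0, 2, 3, 4, 5, 6, 7}

Answer: 0, 2, 3, 4, 5, 6, 7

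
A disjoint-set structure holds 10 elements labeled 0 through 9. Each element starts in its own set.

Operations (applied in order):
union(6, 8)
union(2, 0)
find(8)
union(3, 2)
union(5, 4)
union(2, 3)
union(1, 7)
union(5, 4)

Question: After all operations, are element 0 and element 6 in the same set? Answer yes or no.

Step 1: union(6, 8) -> merged; set of 6 now {6, 8}
Step 2: union(2, 0) -> merged; set of 2 now {0, 2}
Step 3: find(8) -> no change; set of 8 is {6, 8}
Step 4: union(3, 2) -> merged; set of 3 now {0, 2, 3}
Step 5: union(5, 4) -> merged; set of 5 now {4, 5}
Step 6: union(2, 3) -> already same set; set of 2 now {0, 2, 3}
Step 7: union(1, 7) -> merged; set of 1 now {1, 7}
Step 8: union(5, 4) -> already same set; set of 5 now {4, 5}
Set of 0: {0, 2, 3}; 6 is not a member.

Answer: no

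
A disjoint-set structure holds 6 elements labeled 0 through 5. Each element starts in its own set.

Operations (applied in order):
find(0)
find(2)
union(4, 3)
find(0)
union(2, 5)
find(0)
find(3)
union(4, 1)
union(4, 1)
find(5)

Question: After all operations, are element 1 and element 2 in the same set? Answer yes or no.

Answer: no

Derivation:
Step 1: find(0) -> no change; set of 0 is {0}
Step 2: find(2) -> no change; set of 2 is {2}
Step 3: union(4, 3) -> merged; set of 4 now {3, 4}
Step 4: find(0) -> no change; set of 0 is {0}
Step 5: union(2, 5) -> merged; set of 2 now {2, 5}
Step 6: find(0) -> no change; set of 0 is {0}
Step 7: find(3) -> no change; set of 3 is {3, 4}
Step 8: union(4, 1) -> merged; set of 4 now {1, 3, 4}
Step 9: union(4, 1) -> already same set; set of 4 now {1, 3, 4}
Step 10: find(5) -> no change; set of 5 is {2, 5}
Set of 1: {1, 3, 4}; 2 is not a member.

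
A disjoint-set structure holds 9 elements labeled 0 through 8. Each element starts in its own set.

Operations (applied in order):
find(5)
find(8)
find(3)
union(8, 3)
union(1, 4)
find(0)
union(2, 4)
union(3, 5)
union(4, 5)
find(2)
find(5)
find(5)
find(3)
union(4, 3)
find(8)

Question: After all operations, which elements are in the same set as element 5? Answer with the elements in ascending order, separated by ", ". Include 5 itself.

Step 1: find(5) -> no change; set of 5 is {5}
Step 2: find(8) -> no change; set of 8 is {8}
Step 3: find(3) -> no change; set of 3 is {3}
Step 4: union(8, 3) -> merged; set of 8 now {3, 8}
Step 5: union(1, 4) -> merged; set of 1 now {1, 4}
Step 6: find(0) -> no change; set of 0 is {0}
Step 7: union(2, 4) -> merged; set of 2 now {1, 2, 4}
Step 8: union(3, 5) -> merged; set of 3 now {3, 5, 8}
Step 9: union(4, 5) -> merged; set of 4 now {1, 2, 3, 4, 5, 8}
Step 10: find(2) -> no change; set of 2 is {1, 2, 3, 4, 5, 8}
Step 11: find(5) -> no change; set of 5 is {1, 2, 3, 4, 5, 8}
Step 12: find(5) -> no change; set of 5 is {1, 2, 3, 4, 5, 8}
Step 13: find(3) -> no change; set of 3 is {1, 2, 3, 4, 5, 8}
Step 14: union(4, 3) -> already same set; set of 4 now {1, 2, 3, 4, 5, 8}
Step 15: find(8) -> no change; set of 8 is {1, 2, 3, 4, 5, 8}
Component of 5: {1, 2, 3, 4, 5, 8}

Answer: 1, 2, 3, 4, 5, 8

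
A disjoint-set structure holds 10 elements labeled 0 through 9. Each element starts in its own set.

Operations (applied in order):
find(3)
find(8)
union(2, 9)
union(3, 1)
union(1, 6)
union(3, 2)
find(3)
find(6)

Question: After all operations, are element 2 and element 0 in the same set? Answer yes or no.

Step 1: find(3) -> no change; set of 3 is {3}
Step 2: find(8) -> no change; set of 8 is {8}
Step 3: union(2, 9) -> merged; set of 2 now {2, 9}
Step 4: union(3, 1) -> merged; set of 3 now {1, 3}
Step 5: union(1, 6) -> merged; set of 1 now {1, 3, 6}
Step 6: union(3, 2) -> merged; set of 3 now {1, 2, 3, 6, 9}
Step 7: find(3) -> no change; set of 3 is {1, 2, 3, 6, 9}
Step 8: find(6) -> no change; set of 6 is {1, 2, 3, 6, 9}
Set of 2: {1, 2, 3, 6, 9}; 0 is not a member.

Answer: no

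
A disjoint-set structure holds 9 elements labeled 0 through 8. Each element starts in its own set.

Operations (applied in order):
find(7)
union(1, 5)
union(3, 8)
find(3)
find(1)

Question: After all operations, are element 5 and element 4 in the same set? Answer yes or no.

Step 1: find(7) -> no change; set of 7 is {7}
Step 2: union(1, 5) -> merged; set of 1 now {1, 5}
Step 3: union(3, 8) -> merged; set of 3 now {3, 8}
Step 4: find(3) -> no change; set of 3 is {3, 8}
Step 5: find(1) -> no change; set of 1 is {1, 5}
Set of 5: {1, 5}; 4 is not a member.

Answer: no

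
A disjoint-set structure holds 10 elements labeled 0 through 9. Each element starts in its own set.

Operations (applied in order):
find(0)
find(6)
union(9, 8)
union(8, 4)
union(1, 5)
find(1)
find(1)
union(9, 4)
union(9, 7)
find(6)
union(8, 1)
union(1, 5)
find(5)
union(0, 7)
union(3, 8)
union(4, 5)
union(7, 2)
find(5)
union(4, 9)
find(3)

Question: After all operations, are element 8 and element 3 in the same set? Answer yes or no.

Step 1: find(0) -> no change; set of 0 is {0}
Step 2: find(6) -> no change; set of 6 is {6}
Step 3: union(9, 8) -> merged; set of 9 now {8, 9}
Step 4: union(8, 4) -> merged; set of 8 now {4, 8, 9}
Step 5: union(1, 5) -> merged; set of 1 now {1, 5}
Step 6: find(1) -> no change; set of 1 is {1, 5}
Step 7: find(1) -> no change; set of 1 is {1, 5}
Step 8: union(9, 4) -> already same set; set of 9 now {4, 8, 9}
Step 9: union(9, 7) -> merged; set of 9 now {4, 7, 8, 9}
Step 10: find(6) -> no change; set of 6 is {6}
Step 11: union(8, 1) -> merged; set of 8 now {1, 4, 5, 7, 8, 9}
Step 12: union(1, 5) -> already same set; set of 1 now {1, 4, 5, 7, 8, 9}
Step 13: find(5) -> no change; set of 5 is {1, 4, 5, 7, 8, 9}
Step 14: union(0, 7) -> merged; set of 0 now {0, 1, 4, 5, 7, 8, 9}
Step 15: union(3, 8) -> merged; set of 3 now {0, 1, 3, 4, 5, 7, 8, 9}
Step 16: union(4, 5) -> already same set; set of 4 now {0, 1, 3, 4, 5, 7, 8, 9}
Step 17: union(7, 2) -> merged; set of 7 now {0, 1, 2, 3, 4, 5, 7, 8, 9}
Step 18: find(5) -> no change; set of 5 is {0, 1, 2, 3, 4, 5, 7, 8, 9}
Step 19: union(4, 9) -> already same set; set of 4 now {0, 1, 2, 3, 4, 5, 7, 8, 9}
Step 20: find(3) -> no change; set of 3 is {0, 1, 2, 3, 4, 5, 7, 8, 9}
Set of 8: {0, 1, 2, 3, 4, 5, 7, 8, 9}; 3 is a member.

Answer: yes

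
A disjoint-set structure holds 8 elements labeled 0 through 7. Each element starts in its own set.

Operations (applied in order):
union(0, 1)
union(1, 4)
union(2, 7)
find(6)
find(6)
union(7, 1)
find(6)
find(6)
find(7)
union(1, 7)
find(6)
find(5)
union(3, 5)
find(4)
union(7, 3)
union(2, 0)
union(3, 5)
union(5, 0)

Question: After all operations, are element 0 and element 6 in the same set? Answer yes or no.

Answer: no

Derivation:
Step 1: union(0, 1) -> merged; set of 0 now {0, 1}
Step 2: union(1, 4) -> merged; set of 1 now {0, 1, 4}
Step 3: union(2, 7) -> merged; set of 2 now {2, 7}
Step 4: find(6) -> no change; set of 6 is {6}
Step 5: find(6) -> no change; set of 6 is {6}
Step 6: union(7, 1) -> merged; set of 7 now {0, 1, 2, 4, 7}
Step 7: find(6) -> no change; set of 6 is {6}
Step 8: find(6) -> no change; set of 6 is {6}
Step 9: find(7) -> no change; set of 7 is {0, 1, 2, 4, 7}
Step 10: union(1, 7) -> already same set; set of 1 now {0, 1, 2, 4, 7}
Step 11: find(6) -> no change; set of 6 is {6}
Step 12: find(5) -> no change; set of 5 is {5}
Step 13: union(3, 5) -> merged; set of 3 now {3, 5}
Step 14: find(4) -> no change; set of 4 is {0, 1, 2, 4, 7}
Step 15: union(7, 3) -> merged; set of 7 now {0, 1, 2, 3, 4, 5, 7}
Step 16: union(2, 0) -> already same set; set of 2 now {0, 1, 2, 3, 4, 5, 7}
Step 17: union(3, 5) -> already same set; set of 3 now {0, 1, 2, 3, 4, 5, 7}
Step 18: union(5, 0) -> already same set; set of 5 now {0, 1, 2, 3, 4, 5, 7}
Set of 0: {0, 1, 2, 3, 4, 5, 7}; 6 is not a member.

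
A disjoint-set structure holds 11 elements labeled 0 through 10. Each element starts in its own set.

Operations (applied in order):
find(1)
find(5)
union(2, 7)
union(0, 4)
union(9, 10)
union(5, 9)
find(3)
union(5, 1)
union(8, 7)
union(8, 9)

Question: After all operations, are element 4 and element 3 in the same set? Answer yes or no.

Answer: no

Derivation:
Step 1: find(1) -> no change; set of 1 is {1}
Step 2: find(5) -> no change; set of 5 is {5}
Step 3: union(2, 7) -> merged; set of 2 now {2, 7}
Step 4: union(0, 4) -> merged; set of 0 now {0, 4}
Step 5: union(9, 10) -> merged; set of 9 now {9, 10}
Step 6: union(5, 9) -> merged; set of 5 now {5, 9, 10}
Step 7: find(3) -> no change; set of 3 is {3}
Step 8: union(5, 1) -> merged; set of 5 now {1, 5, 9, 10}
Step 9: union(8, 7) -> merged; set of 8 now {2, 7, 8}
Step 10: union(8, 9) -> merged; set of 8 now {1, 2, 5, 7, 8, 9, 10}
Set of 4: {0, 4}; 3 is not a member.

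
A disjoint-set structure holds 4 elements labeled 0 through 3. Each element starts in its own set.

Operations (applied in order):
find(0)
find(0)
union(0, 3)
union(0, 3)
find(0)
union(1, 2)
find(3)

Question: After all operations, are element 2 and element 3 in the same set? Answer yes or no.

Step 1: find(0) -> no change; set of 0 is {0}
Step 2: find(0) -> no change; set of 0 is {0}
Step 3: union(0, 3) -> merged; set of 0 now {0, 3}
Step 4: union(0, 3) -> already same set; set of 0 now {0, 3}
Step 5: find(0) -> no change; set of 0 is {0, 3}
Step 6: union(1, 2) -> merged; set of 1 now {1, 2}
Step 7: find(3) -> no change; set of 3 is {0, 3}
Set of 2: {1, 2}; 3 is not a member.

Answer: no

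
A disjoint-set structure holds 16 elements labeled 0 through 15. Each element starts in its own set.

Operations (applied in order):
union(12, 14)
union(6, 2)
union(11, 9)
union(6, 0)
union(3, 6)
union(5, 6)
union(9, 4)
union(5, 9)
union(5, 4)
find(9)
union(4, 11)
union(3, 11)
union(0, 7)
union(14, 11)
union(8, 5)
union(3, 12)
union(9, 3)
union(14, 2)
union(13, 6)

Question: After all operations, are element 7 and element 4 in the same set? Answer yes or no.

Step 1: union(12, 14) -> merged; set of 12 now {12, 14}
Step 2: union(6, 2) -> merged; set of 6 now {2, 6}
Step 3: union(11, 9) -> merged; set of 11 now {9, 11}
Step 4: union(6, 0) -> merged; set of 6 now {0, 2, 6}
Step 5: union(3, 6) -> merged; set of 3 now {0, 2, 3, 6}
Step 6: union(5, 6) -> merged; set of 5 now {0, 2, 3, 5, 6}
Step 7: union(9, 4) -> merged; set of 9 now {4, 9, 11}
Step 8: union(5, 9) -> merged; set of 5 now {0, 2, 3, 4, 5, 6, 9, 11}
Step 9: union(5, 4) -> already same set; set of 5 now {0, 2, 3, 4, 5, 6, 9, 11}
Step 10: find(9) -> no change; set of 9 is {0, 2, 3, 4, 5, 6, 9, 11}
Step 11: union(4, 11) -> already same set; set of 4 now {0, 2, 3, 4, 5, 6, 9, 11}
Step 12: union(3, 11) -> already same set; set of 3 now {0, 2, 3, 4, 5, 6, 9, 11}
Step 13: union(0, 7) -> merged; set of 0 now {0, 2, 3, 4, 5, 6, 7, 9, 11}
Step 14: union(14, 11) -> merged; set of 14 now {0, 2, 3, 4, 5, 6, 7, 9, 11, 12, 14}
Step 15: union(8, 5) -> merged; set of 8 now {0, 2, 3, 4, 5, 6, 7, 8, 9, 11, 12, 14}
Step 16: union(3, 12) -> already same set; set of 3 now {0, 2, 3, 4, 5, 6, 7, 8, 9, 11, 12, 14}
Step 17: union(9, 3) -> already same set; set of 9 now {0, 2, 3, 4, 5, 6, 7, 8, 9, 11, 12, 14}
Step 18: union(14, 2) -> already same set; set of 14 now {0, 2, 3, 4, 5, 6, 7, 8, 9, 11, 12, 14}
Step 19: union(13, 6) -> merged; set of 13 now {0, 2, 3, 4, 5, 6, 7, 8, 9, 11, 12, 13, 14}
Set of 7: {0, 2, 3, 4, 5, 6, 7, 8, 9, 11, 12, 13, 14}; 4 is a member.

Answer: yes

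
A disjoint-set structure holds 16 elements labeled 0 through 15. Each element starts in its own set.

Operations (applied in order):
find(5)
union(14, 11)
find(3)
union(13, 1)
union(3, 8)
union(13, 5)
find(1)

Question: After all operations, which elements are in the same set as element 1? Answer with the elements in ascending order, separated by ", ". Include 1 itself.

Answer: 1, 5, 13

Derivation:
Step 1: find(5) -> no change; set of 5 is {5}
Step 2: union(14, 11) -> merged; set of 14 now {11, 14}
Step 3: find(3) -> no change; set of 3 is {3}
Step 4: union(13, 1) -> merged; set of 13 now {1, 13}
Step 5: union(3, 8) -> merged; set of 3 now {3, 8}
Step 6: union(13, 5) -> merged; set of 13 now {1, 5, 13}
Step 7: find(1) -> no change; set of 1 is {1, 5, 13}
Component of 1: {1, 5, 13}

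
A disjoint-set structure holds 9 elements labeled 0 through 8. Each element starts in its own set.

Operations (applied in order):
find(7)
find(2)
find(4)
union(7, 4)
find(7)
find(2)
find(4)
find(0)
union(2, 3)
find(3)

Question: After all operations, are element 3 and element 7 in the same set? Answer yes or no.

Step 1: find(7) -> no change; set of 7 is {7}
Step 2: find(2) -> no change; set of 2 is {2}
Step 3: find(4) -> no change; set of 4 is {4}
Step 4: union(7, 4) -> merged; set of 7 now {4, 7}
Step 5: find(7) -> no change; set of 7 is {4, 7}
Step 6: find(2) -> no change; set of 2 is {2}
Step 7: find(4) -> no change; set of 4 is {4, 7}
Step 8: find(0) -> no change; set of 0 is {0}
Step 9: union(2, 3) -> merged; set of 2 now {2, 3}
Step 10: find(3) -> no change; set of 3 is {2, 3}
Set of 3: {2, 3}; 7 is not a member.

Answer: no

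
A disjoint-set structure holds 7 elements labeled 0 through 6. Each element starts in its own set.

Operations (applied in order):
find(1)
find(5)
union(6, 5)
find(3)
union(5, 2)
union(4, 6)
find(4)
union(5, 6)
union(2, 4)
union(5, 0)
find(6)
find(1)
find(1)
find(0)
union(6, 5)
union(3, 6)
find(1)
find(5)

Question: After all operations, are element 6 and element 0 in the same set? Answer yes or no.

Step 1: find(1) -> no change; set of 1 is {1}
Step 2: find(5) -> no change; set of 5 is {5}
Step 3: union(6, 5) -> merged; set of 6 now {5, 6}
Step 4: find(3) -> no change; set of 3 is {3}
Step 5: union(5, 2) -> merged; set of 5 now {2, 5, 6}
Step 6: union(4, 6) -> merged; set of 4 now {2, 4, 5, 6}
Step 7: find(4) -> no change; set of 4 is {2, 4, 5, 6}
Step 8: union(5, 6) -> already same set; set of 5 now {2, 4, 5, 6}
Step 9: union(2, 4) -> already same set; set of 2 now {2, 4, 5, 6}
Step 10: union(5, 0) -> merged; set of 5 now {0, 2, 4, 5, 6}
Step 11: find(6) -> no change; set of 6 is {0, 2, 4, 5, 6}
Step 12: find(1) -> no change; set of 1 is {1}
Step 13: find(1) -> no change; set of 1 is {1}
Step 14: find(0) -> no change; set of 0 is {0, 2, 4, 5, 6}
Step 15: union(6, 5) -> already same set; set of 6 now {0, 2, 4, 5, 6}
Step 16: union(3, 6) -> merged; set of 3 now {0, 2, 3, 4, 5, 6}
Step 17: find(1) -> no change; set of 1 is {1}
Step 18: find(5) -> no change; set of 5 is {0, 2, 3, 4, 5, 6}
Set of 6: {0, 2, 3, 4, 5, 6}; 0 is a member.

Answer: yes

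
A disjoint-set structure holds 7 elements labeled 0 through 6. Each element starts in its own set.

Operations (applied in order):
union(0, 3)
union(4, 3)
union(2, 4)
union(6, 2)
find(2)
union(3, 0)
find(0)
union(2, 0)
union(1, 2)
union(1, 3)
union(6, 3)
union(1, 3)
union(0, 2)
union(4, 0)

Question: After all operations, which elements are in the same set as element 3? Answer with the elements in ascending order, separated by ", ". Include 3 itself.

Answer: 0, 1, 2, 3, 4, 6

Derivation:
Step 1: union(0, 3) -> merged; set of 0 now {0, 3}
Step 2: union(4, 3) -> merged; set of 4 now {0, 3, 4}
Step 3: union(2, 4) -> merged; set of 2 now {0, 2, 3, 4}
Step 4: union(6, 2) -> merged; set of 6 now {0, 2, 3, 4, 6}
Step 5: find(2) -> no change; set of 2 is {0, 2, 3, 4, 6}
Step 6: union(3, 0) -> already same set; set of 3 now {0, 2, 3, 4, 6}
Step 7: find(0) -> no change; set of 0 is {0, 2, 3, 4, 6}
Step 8: union(2, 0) -> already same set; set of 2 now {0, 2, 3, 4, 6}
Step 9: union(1, 2) -> merged; set of 1 now {0, 1, 2, 3, 4, 6}
Step 10: union(1, 3) -> already same set; set of 1 now {0, 1, 2, 3, 4, 6}
Step 11: union(6, 3) -> already same set; set of 6 now {0, 1, 2, 3, 4, 6}
Step 12: union(1, 3) -> already same set; set of 1 now {0, 1, 2, 3, 4, 6}
Step 13: union(0, 2) -> already same set; set of 0 now {0, 1, 2, 3, 4, 6}
Step 14: union(4, 0) -> already same set; set of 4 now {0, 1, 2, 3, 4, 6}
Component of 3: {0, 1, 2, 3, 4, 6}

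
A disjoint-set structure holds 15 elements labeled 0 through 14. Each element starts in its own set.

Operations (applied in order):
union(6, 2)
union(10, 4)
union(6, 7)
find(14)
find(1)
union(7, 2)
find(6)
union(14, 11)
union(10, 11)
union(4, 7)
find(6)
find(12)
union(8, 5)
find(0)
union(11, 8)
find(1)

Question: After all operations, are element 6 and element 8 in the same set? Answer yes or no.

Answer: yes

Derivation:
Step 1: union(6, 2) -> merged; set of 6 now {2, 6}
Step 2: union(10, 4) -> merged; set of 10 now {4, 10}
Step 3: union(6, 7) -> merged; set of 6 now {2, 6, 7}
Step 4: find(14) -> no change; set of 14 is {14}
Step 5: find(1) -> no change; set of 1 is {1}
Step 6: union(7, 2) -> already same set; set of 7 now {2, 6, 7}
Step 7: find(6) -> no change; set of 6 is {2, 6, 7}
Step 8: union(14, 11) -> merged; set of 14 now {11, 14}
Step 9: union(10, 11) -> merged; set of 10 now {4, 10, 11, 14}
Step 10: union(4, 7) -> merged; set of 4 now {2, 4, 6, 7, 10, 11, 14}
Step 11: find(6) -> no change; set of 6 is {2, 4, 6, 7, 10, 11, 14}
Step 12: find(12) -> no change; set of 12 is {12}
Step 13: union(8, 5) -> merged; set of 8 now {5, 8}
Step 14: find(0) -> no change; set of 0 is {0}
Step 15: union(11, 8) -> merged; set of 11 now {2, 4, 5, 6, 7, 8, 10, 11, 14}
Step 16: find(1) -> no change; set of 1 is {1}
Set of 6: {2, 4, 5, 6, 7, 8, 10, 11, 14}; 8 is a member.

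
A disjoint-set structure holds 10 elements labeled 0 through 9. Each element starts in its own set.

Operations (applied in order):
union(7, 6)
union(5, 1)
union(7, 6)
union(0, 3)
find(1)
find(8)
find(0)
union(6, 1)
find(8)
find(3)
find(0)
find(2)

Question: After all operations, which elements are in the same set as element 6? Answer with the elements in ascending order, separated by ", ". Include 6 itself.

Answer: 1, 5, 6, 7

Derivation:
Step 1: union(7, 6) -> merged; set of 7 now {6, 7}
Step 2: union(5, 1) -> merged; set of 5 now {1, 5}
Step 3: union(7, 6) -> already same set; set of 7 now {6, 7}
Step 4: union(0, 3) -> merged; set of 0 now {0, 3}
Step 5: find(1) -> no change; set of 1 is {1, 5}
Step 6: find(8) -> no change; set of 8 is {8}
Step 7: find(0) -> no change; set of 0 is {0, 3}
Step 8: union(6, 1) -> merged; set of 6 now {1, 5, 6, 7}
Step 9: find(8) -> no change; set of 8 is {8}
Step 10: find(3) -> no change; set of 3 is {0, 3}
Step 11: find(0) -> no change; set of 0 is {0, 3}
Step 12: find(2) -> no change; set of 2 is {2}
Component of 6: {1, 5, 6, 7}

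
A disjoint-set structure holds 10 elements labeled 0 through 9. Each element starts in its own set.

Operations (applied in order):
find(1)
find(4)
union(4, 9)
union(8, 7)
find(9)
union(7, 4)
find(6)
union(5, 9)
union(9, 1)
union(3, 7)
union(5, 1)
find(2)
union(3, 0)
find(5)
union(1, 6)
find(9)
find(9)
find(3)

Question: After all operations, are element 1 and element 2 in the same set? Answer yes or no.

Answer: no

Derivation:
Step 1: find(1) -> no change; set of 1 is {1}
Step 2: find(4) -> no change; set of 4 is {4}
Step 3: union(4, 9) -> merged; set of 4 now {4, 9}
Step 4: union(8, 7) -> merged; set of 8 now {7, 8}
Step 5: find(9) -> no change; set of 9 is {4, 9}
Step 6: union(7, 4) -> merged; set of 7 now {4, 7, 8, 9}
Step 7: find(6) -> no change; set of 6 is {6}
Step 8: union(5, 9) -> merged; set of 5 now {4, 5, 7, 8, 9}
Step 9: union(9, 1) -> merged; set of 9 now {1, 4, 5, 7, 8, 9}
Step 10: union(3, 7) -> merged; set of 3 now {1, 3, 4, 5, 7, 8, 9}
Step 11: union(5, 1) -> already same set; set of 5 now {1, 3, 4, 5, 7, 8, 9}
Step 12: find(2) -> no change; set of 2 is {2}
Step 13: union(3, 0) -> merged; set of 3 now {0, 1, 3, 4, 5, 7, 8, 9}
Step 14: find(5) -> no change; set of 5 is {0, 1, 3, 4, 5, 7, 8, 9}
Step 15: union(1, 6) -> merged; set of 1 now {0, 1, 3, 4, 5, 6, 7, 8, 9}
Step 16: find(9) -> no change; set of 9 is {0, 1, 3, 4, 5, 6, 7, 8, 9}
Step 17: find(9) -> no change; set of 9 is {0, 1, 3, 4, 5, 6, 7, 8, 9}
Step 18: find(3) -> no change; set of 3 is {0, 1, 3, 4, 5, 6, 7, 8, 9}
Set of 1: {0, 1, 3, 4, 5, 6, 7, 8, 9}; 2 is not a member.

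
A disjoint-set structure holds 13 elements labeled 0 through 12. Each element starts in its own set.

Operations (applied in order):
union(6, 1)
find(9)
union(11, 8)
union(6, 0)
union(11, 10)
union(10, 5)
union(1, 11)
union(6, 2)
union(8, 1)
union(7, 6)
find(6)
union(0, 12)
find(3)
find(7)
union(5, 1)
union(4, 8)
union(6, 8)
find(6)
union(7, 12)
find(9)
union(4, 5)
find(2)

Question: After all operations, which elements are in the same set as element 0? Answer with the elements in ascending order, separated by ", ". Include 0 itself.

Step 1: union(6, 1) -> merged; set of 6 now {1, 6}
Step 2: find(9) -> no change; set of 9 is {9}
Step 3: union(11, 8) -> merged; set of 11 now {8, 11}
Step 4: union(6, 0) -> merged; set of 6 now {0, 1, 6}
Step 5: union(11, 10) -> merged; set of 11 now {8, 10, 11}
Step 6: union(10, 5) -> merged; set of 10 now {5, 8, 10, 11}
Step 7: union(1, 11) -> merged; set of 1 now {0, 1, 5, 6, 8, 10, 11}
Step 8: union(6, 2) -> merged; set of 6 now {0, 1, 2, 5, 6, 8, 10, 11}
Step 9: union(8, 1) -> already same set; set of 8 now {0, 1, 2, 5, 6, 8, 10, 11}
Step 10: union(7, 6) -> merged; set of 7 now {0, 1, 2, 5, 6, 7, 8, 10, 11}
Step 11: find(6) -> no change; set of 6 is {0, 1, 2, 5, 6, 7, 8, 10, 11}
Step 12: union(0, 12) -> merged; set of 0 now {0, 1, 2, 5, 6, 7, 8, 10, 11, 12}
Step 13: find(3) -> no change; set of 3 is {3}
Step 14: find(7) -> no change; set of 7 is {0, 1, 2, 5, 6, 7, 8, 10, 11, 12}
Step 15: union(5, 1) -> already same set; set of 5 now {0, 1, 2, 5, 6, 7, 8, 10, 11, 12}
Step 16: union(4, 8) -> merged; set of 4 now {0, 1, 2, 4, 5, 6, 7, 8, 10, 11, 12}
Step 17: union(6, 8) -> already same set; set of 6 now {0, 1, 2, 4, 5, 6, 7, 8, 10, 11, 12}
Step 18: find(6) -> no change; set of 6 is {0, 1, 2, 4, 5, 6, 7, 8, 10, 11, 12}
Step 19: union(7, 12) -> already same set; set of 7 now {0, 1, 2, 4, 5, 6, 7, 8, 10, 11, 12}
Step 20: find(9) -> no change; set of 9 is {9}
Step 21: union(4, 5) -> already same set; set of 4 now {0, 1, 2, 4, 5, 6, 7, 8, 10, 11, 12}
Step 22: find(2) -> no change; set of 2 is {0, 1, 2, 4, 5, 6, 7, 8, 10, 11, 12}
Component of 0: {0, 1, 2, 4, 5, 6, 7, 8, 10, 11, 12}

Answer: 0, 1, 2, 4, 5, 6, 7, 8, 10, 11, 12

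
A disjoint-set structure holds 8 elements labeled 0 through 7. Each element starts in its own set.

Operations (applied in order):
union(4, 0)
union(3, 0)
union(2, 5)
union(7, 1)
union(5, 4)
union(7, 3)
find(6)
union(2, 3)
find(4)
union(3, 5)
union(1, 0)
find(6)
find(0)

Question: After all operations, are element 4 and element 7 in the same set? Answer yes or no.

Step 1: union(4, 0) -> merged; set of 4 now {0, 4}
Step 2: union(3, 0) -> merged; set of 3 now {0, 3, 4}
Step 3: union(2, 5) -> merged; set of 2 now {2, 5}
Step 4: union(7, 1) -> merged; set of 7 now {1, 7}
Step 5: union(5, 4) -> merged; set of 5 now {0, 2, 3, 4, 5}
Step 6: union(7, 3) -> merged; set of 7 now {0, 1, 2, 3, 4, 5, 7}
Step 7: find(6) -> no change; set of 6 is {6}
Step 8: union(2, 3) -> already same set; set of 2 now {0, 1, 2, 3, 4, 5, 7}
Step 9: find(4) -> no change; set of 4 is {0, 1, 2, 3, 4, 5, 7}
Step 10: union(3, 5) -> already same set; set of 3 now {0, 1, 2, 3, 4, 5, 7}
Step 11: union(1, 0) -> already same set; set of 1 now {0, 1, 2, 3, 4, 5, 7}
Step 12: find(6) -> no change; set of 6 is {6}
Step 13: find(0) -> no change; set of 0 is {0, 1, 2, 3, 4, 5, 7}
Set of 4: {0, 1, 2, 3, 4, 5, 7}; 7 is a member.

Answer: yes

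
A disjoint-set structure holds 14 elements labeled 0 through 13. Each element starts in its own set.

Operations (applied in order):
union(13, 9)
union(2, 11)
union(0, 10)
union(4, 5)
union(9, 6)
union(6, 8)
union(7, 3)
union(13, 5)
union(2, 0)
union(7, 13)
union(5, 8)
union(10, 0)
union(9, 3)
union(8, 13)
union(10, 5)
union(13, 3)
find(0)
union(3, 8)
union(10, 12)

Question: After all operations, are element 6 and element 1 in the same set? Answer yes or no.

Step 1: union(13, 9) -> merged; set of 13 now {9, 13}
Step 2: union(2, 11) -> merged; set of 2 now {2, 11}
Step 3: union(0, 10) -> merged; set of 0 now {0, 10}
Step 4: union(4, 5) -> merged; set of 4 now {4, 5}
Step 5: union(9, 6) -> merged; set of 9 now {6, 9, 13}
Step 6: union(6, 8) -> merged; set of 6 now {6, 8, 9, 13}
Step 7: union(7, 3) -> merged; set of 7 now {3, 7}
Step 8: union(13, 5) -> merged; set of 13 now {4, 5, 6, 8, 9, 13}
Step 9: union(2, 0) -> merged; set of 2 now {0, 2, 10, 11}
Step 10: union(7, 13) -> merged; set of 7 now {3, 4, 5, 6, 7, 8, 9, 13}
Step 11: union(5, 8) -> already same set; set of 5 now {3, 4, 5, 6, 7, 8, 9, 13}
Step 12: union(10, 0) -> already same set; set of 10 now {0, 2, 10, 11}
Step 13: union(9, 3) -> already same set; set of 9 now {3, 4, 5, 6, 7, 8, 9, 13}
Step 14: union(8, 13) -> already same set; set of 8 now {3, 4, 5, 6, 7, 8, 9, 13}
Step 15: union(10, 5) -> merged; set of 10 now {0, 2, 3, 4, 5, 6, 7, 8, 9, 10, 11, 13}
Step 16: union(13, 3) -> already same set; set of 13 now {0, 2, 3, 4, 5, 6, 7, 8, 9, 10, 11, 13}
Step 17: find(0) -> no change; set of 0 is {0, 2, 3, 4, 5, 6, 7, 8, 9, 10, 11, 13}
Step 18: union(3, 8) -> already same set; set of 3 now {0, 2, 3, 4, 5, 6, 7, 8, 9, 10, 11, 13}
Step 19: union(10, 12) -> merged; set of 10 now {0, 2, 3, 4, 5, 6, 7, 8, 9, 10, 11, 12, 13}
Set of 6: {0, 2, 3, 4, 5, 6, 7, 8, 9, 10, 11, 12, 13}; 1 is not a member.

Answer: no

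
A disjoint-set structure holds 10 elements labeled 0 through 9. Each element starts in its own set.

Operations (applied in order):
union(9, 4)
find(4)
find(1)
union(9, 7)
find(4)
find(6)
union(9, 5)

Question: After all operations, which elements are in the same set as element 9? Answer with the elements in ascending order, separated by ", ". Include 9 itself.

Step 1: union(9, 4) -> merged; set of 9 now {4, 9}
Step 2: find(4) -> no change; set of 4 is {4, 9}
Step 3: find(1) -> no change; set of 1 is {1}
Step 4: union(9, 7) -> merged; set of 9 now {4, 7, 9}
Step 5: find(4) -> no change; set of 4 is {4, 7, 9}
Step 6: find(6) -> no change; set of 6 is {6}
Step 7: union(9, 5) -> merged; set of 9 now {4, 5, 7, 9}
Component of 9: {4, 5, 7, 9}

Answer: 4, 5, 7, 9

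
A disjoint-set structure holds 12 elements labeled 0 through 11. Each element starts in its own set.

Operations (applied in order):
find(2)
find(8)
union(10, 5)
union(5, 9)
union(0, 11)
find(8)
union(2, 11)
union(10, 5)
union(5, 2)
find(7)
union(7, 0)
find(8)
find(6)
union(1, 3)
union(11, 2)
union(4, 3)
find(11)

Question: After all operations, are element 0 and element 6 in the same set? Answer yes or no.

Step 1: find(2) -> no change; set of 2 is {2}
Step 2: find(8) -> no change; set of 8 is {8}
Step 3: union(10, 5) -> merged; set of 10 now {5, 10}
Step 4: union(5, 9) -> merged; set of 5 now {5, 9, 10}
Step 5: union(0, 11) -> merged; set of 0 now {0, 11}
Step 6: find(8) -> no change; set of 8 is {8}
Step 7: union(2, 11) -> merged; set of 2 now {0, 2, 11}
Step 8: union(10, 5) -> already same set; set of 10 now {5, 9, 10}
Step 9: union(5, 2) -> merged; set of 5 now {0, 2, 5, 9, 10, 11}
Step 10: find(7) -> no change; set of 7 is {7}
Step 11: union(7, 0) -> merged; set of 7 now {0, 2, 5, 7, 9, 10, 11}
Step 12: find(8) -> no change; set of 8 is {8}
Step 13: find(6) -> no change; set of 6 is {6}
Step 14: union(1, 3) -> merged; set of 1 now {1, 3}
Step 15: union(11, 2) -> already same set; set of 11 now {0, 2, 5, 7, 9, 10, 11}
Step 16: union(4, 3) -> merged; set of 4 now {1, 3, 4}
Step 17: find(11) -> no change; set of 11 is {0, 2, 5, 7, 9, 10, 11}
Set of 0: {0, 2, 5, 7, 9, 10, 11}; 6 is not a member.

Answer: no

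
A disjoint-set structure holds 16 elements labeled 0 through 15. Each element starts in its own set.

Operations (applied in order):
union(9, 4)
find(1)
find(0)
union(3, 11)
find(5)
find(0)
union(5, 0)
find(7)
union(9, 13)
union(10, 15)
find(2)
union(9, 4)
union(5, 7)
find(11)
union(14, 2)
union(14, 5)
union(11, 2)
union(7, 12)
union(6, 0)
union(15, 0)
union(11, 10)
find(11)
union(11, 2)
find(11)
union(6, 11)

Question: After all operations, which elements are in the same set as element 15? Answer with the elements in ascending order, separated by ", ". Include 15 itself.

Answer: 0, 2, 3, 5, 6, 7, 10, 11, 12, 14, 15

Derivation:
Step 1: union(9, 4) -> merged; set of 9 now {4, 9}
Step 2: find(1) -> no change; set of 1 is {1}
Step 3: find(0) -> no change; set of 0 is {0}
Step 4: union(3, 11) -> merged; set of 3 now {3, 11}
Step 5: find(5) -> no change; set of 5 is {5}
Step 6: find(0) -> no change; set of 0 is {0}
Step 7: union(5, 0) -> merged; set of 5 now {0, 5}
Step 8: find(7) -> no change; set of 7 is {7}
Step 9: union(9, 13) -> merged; set of 9 now {4, 9, 13}
Step 10: union(10, 15) -> merged; set of 10 now {10, 15}
Step 11: find(2) -> no change; set of 2 is {2}
Step 12: union(9, 4) -> already same set; set of 9 now {4, 9, 13}
Step 13: union(5, 7) -> merged; set of 5 now {0, 5, 7}
Step 14: find(11) -> no change; set of 11 is {3, 11}
Step 15: union(14, 2) -> merged; set of 14 now {2, 14}
Step 16: union(14, 5) -> merged; set of 14 now {0, 2, 5, 7, 14}
Step 17: union(11, 2) -> merged; set of 11 now {0, 2, 3, 5, 7, 11, 14}
Step 18: union(7, 12) -> merged; set of 7 now {0, 2, 3, 5, 7, 11, 12, 14}
Step 19: union(6, 0) -> merged; set of 6 now {0, 2, 3, 5, 6, 7, 11, 12, 14}
Step 20: union(15, 0) -> merged; set of 15 now {0, 2, 3, 5, 6, 7, 10, 11, 12, 14, 15}
Step 21: union(11, 10) -> already same set; set of 11 now {0, 2, 3, 5, 6, 7, 10, 11, 12, 14, 15}
Step 22: find(11) -> no change; set of 11 is {0, 2, 3, 5, 6, 7, 10, 11, 12, 14, 15}
Step 23: union(11, 2) -> already same set; set of 11 now {0, 2, 3, 5, 6, 7, 10, 11, 12, 14, 15}
Step 24: find(11) -> no change; set of 11 is {0, 2, 3, 5, 6, 7, 10, 11, 12, 14, 15}
Step 25: union(6, 11) -> already same set; set of 6 now {0, 2, 3, 5, 6, 7, 10, 11, 12, 14, 15}
Component of 15: {0, 2, 3, 5, 6, 7, 10, 11, 12, 14, 15}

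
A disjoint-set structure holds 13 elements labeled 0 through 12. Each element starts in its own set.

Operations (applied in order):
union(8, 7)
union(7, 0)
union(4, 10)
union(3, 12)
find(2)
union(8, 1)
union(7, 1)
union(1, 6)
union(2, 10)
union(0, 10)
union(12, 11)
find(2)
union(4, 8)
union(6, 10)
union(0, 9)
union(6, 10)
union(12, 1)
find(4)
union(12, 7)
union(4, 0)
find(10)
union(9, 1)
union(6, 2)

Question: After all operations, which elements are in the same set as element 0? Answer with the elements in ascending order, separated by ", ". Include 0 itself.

Answer: 0, 1, 2, 3, 4, 6, 7, 8, 9, 10, 11, 12

Derivation:
Step 1: union(8, 7) -> merged; set of 8 now {7, 8}
Step 2: union(7, 0) -> merged; set of 7 now {0, 7, 8}
Step 3: union(4, 10) -> merged; set of 4 now {4, 10}
Step 4: union(3, 12) -> merged; set of 3 now {3, 12}
Step 5: find(2) -> no change; set of 2 is {2}
Step 6: union(8, 1) -> merged; set of 8 now {0, 1, 7, 8}
Step 7: union(7, 1) -> already same set; set of 7 now {0, 1, 7, 8}
Step 8: union(1, 6) -> merged; set of 1 now {0, 1, 6, 7, 8}
Step 9: union(2, 10) -> merged; set of 2 now {2, 4, 10}
Step 10: union(0, 10) -> merged; set of 0 now {0, 1, 2, 4, 6, 7, 8, 10}
Step 11: union(12, 11) -> merged; set of 12 now {3, 11, 12}
Step 12: find(2) -> no change; set of 2 is {0, 1, 2, 4, 6, 7, 8, 10}
Step 13: union(4, 8) -> already same set; set of 4 now {0, 1, 2, 4, 6, 7, 8, 10}
Step 14: union(6, 10) -> already same set; set of 6 now {0, 1, 2, 4, 6, 7, 8, 10}
Step 15: union(0, 9) -> merged; set of 0 now {0, 1, 2, 4, 6, 7, 8, 9, 10}
Step 16: union(6, 10) -> already same set; set of 6 now {0, 1, 2, 4, 6, 7, 8, 9, 10}
Step 17: union(12, 1) -> merged; set of 12 now {0, 1, 2, 3, 4, 6, 7, 8, 9, 10, 11, 12}
Step 18: find(4) -> no change; set of 4 is {0, 1, 2, 3, 4, 6, 7, 8, 9, 10, 11, 12}
Step 19: union(12, 7) -> already same set; set of 12 now {0, 1, 2, 3, 4, 6, 7, 8, 9, 10, 11, 12}
Step 20: union(4, 0) -> already same set; set of 4 now {0, 1, 2, 3, 4, 6, 7, 8, 9, 10, 11, 12}
Step 21: find(10) -> no change; set of 10 is {0, 1, 2, 3, 4, 6, 7, 8, 9, 10, 11, 12}
Step 22: union(9, 1) -> already same set; set of 9 now {0, 1, 2, 3, 4, 6, 7, 8, 9, 10, 11, 12}
Step 23: union(6, 2) -> already same set; set of 6 now {0, 1, 2, 3, 4, 6, 7, 8, 9, 10, 11, 12}
Component of 0: {0, 1, 2, 3, 4, 6, 7, 8, 9, 10, 11, 12}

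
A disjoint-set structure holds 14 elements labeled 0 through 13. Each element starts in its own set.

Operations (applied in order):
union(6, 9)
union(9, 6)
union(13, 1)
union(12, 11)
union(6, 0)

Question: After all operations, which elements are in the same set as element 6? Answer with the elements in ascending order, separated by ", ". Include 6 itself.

Step 1: union(6, 9) -> merged; set of 6 now {6, 9}
Step 2: union(9, 6) -> already same set; set of 9 now {6, 9}
Step 3: union(13, 1) -> merged; set of 13 now {1, 13}
Step 4: union(12, 11) -> merged; set of 12 now {11, 12}
Step 5: union(6, 0) -> merged; set of 6 now {0, 6, 9}
Component of 6: {0, 6, 9}

Answer: 0, 6, 9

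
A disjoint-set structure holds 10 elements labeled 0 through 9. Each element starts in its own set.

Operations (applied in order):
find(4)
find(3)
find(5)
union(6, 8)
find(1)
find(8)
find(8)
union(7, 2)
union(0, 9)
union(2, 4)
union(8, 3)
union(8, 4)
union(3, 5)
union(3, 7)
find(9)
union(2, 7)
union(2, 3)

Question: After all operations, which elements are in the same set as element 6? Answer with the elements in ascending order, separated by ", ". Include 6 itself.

Step 1: find(4) -> no change; set of 4 is {4}
Step 2: find(3) -> no change; set of 3 is {3}
Step 3: find(5) -> no change; set of 5 is {5}
Step 4: union(6, 8) -> merged; set of 6 now {6, 8}
Step 5: find(1) -> no change; set of 1 is {1}
Step 6: find(8) -> no change; set of 8 is {6, 8}
Step 7: find(8) -> no change; set of 8 is {6, 8}
Step 8: union(7, 2) -> merged; set of 7 now {2, 7}
Step 9: union(0, 9) -> merged; set of 0 now {0, 9}
Step 10: union(2, 4) -> merged; set of 2 now {2, 4, 7}
Step 11: union(8, 3) -> merged; set of 8 now {3, 6, 8}
Step 12: union(8, 4) -> merged; set of 8 now {2, 3, 4, 6, 7, 8}
Step 13: union(3, 5) -> merged; set of 3 now {2, 3, 4, 5, 6, 7, 8}
Step 14: union(3, 7) -> already same set; set of 3 now {2, 3, 4, 5, 6, 7, 8}
Step 15: find(9) -> no change; set of 9 is {0, 9}
Step 16: union(2, 7) -> already same set; set of 2 now {2, 3, 4, 5, 6, 7, 8}
Step 17: union(2, 3) -> already same set; set of 2 now {2, 3, 4, 5, 6, 7, 8}
Component of 6: {2, 3, 4, 5, 6, 7, 8}

Answer: 2, 3, 4, 5, 6, 7, 8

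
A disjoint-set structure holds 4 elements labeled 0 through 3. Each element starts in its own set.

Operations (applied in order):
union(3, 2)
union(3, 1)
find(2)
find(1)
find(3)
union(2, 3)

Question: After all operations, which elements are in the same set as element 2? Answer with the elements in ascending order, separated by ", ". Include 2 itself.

Step 1: union(3, 2) -> merged; set of 3 now {2, 3}
Step 2: union(3, 1) -> merged; set of 3 now {1, 2, 3}
Step 3: find(2) -> no change; set of 2 is {1, 2, 3}
Step 4: find(1) -> no change; set of 1 is {1, 2, 3}
Step 5: find(3) -> no change; set of 3 is {1, 2, 3}
Step 6: union(2, 3) -> already same set; set of 2 now {1, 2, 3}
Component of 2: {1, 2, 3}

Answer: 1, 2, 3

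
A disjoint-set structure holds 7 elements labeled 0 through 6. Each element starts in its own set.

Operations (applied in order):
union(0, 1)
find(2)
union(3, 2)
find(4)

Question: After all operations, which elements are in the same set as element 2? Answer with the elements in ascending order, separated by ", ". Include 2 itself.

Step 1: union(0, 1) -> merged; set of 0 now {0, 1}
Step 2: find(2) -> no change; set of 2 is {2}
Step 3: union(3, 2) -> merged; set of 3 now {2, 3}
Step 4: find(4) -> no change; set of 4 is {4}
Component of 2: {2, 3}

Answer: 2, 3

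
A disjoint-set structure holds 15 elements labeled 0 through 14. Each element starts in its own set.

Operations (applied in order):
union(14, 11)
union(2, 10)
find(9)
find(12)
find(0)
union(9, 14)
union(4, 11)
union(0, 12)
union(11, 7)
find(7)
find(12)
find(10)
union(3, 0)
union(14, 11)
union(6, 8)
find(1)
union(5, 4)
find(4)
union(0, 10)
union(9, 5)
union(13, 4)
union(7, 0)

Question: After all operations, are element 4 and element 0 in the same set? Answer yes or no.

Step 1: union(14, 11) -> merged; set of 14 now {11, 14}
Step 2: union(2, 10) -> merged; set of 2 now {2, 10}
Step 3: find(9) -> no change; set of 9 is {9}
Step 4: find(12) -> no change; set of 12 is {12}
Step 5: find(0) -> no change; set of 0 is {0}
Step 6: union(9, 14) -> merged; set of 9 now {9, 11, 14}
Step 7: union(4, 11) -> merged; set of 4 now {4, 9, 11, 14}
Step 8: union(0, 12) -> merged; set of 0 now {0, 12}
Step 9: union(11, 7) -> merged; set of 11 now {4, 7, 9, 11, 14}
Step 10: find(7) -> no change; set of 7 is {4, 7, 9, 11, 14}
Step 11: find(12) -> no change; set of 12 is {0, 12}
Step 12: find(10) -> no change; set of 10 is {2, 10}
Step 13: union(3, 0) -> merged; set of 3 now {0, 3, 12}
Step 14: union(14, 11) -> already same set; set of 14 now {4, 7, 9, 11, 14}
Step 15: union(6, 8) -> merged; set of 6 now {6, 8}
Step 16: find(1) -> no change; set of 1 is {1}
Step 17: union(5, 4) -> merged; set of 5 now {4, 5, 7, 9, 11, 14}
Step 18: find(4) -> no change; set of 4 is {4, 5, 7, 9, 11, 14}
Step 19: union(0, 10) -> merged; set of 0 now {0, 2, 3, 10, 12}
Step 20: union(9, 5) -> already same set; set of 9 now {4, 5, 7, 9, 11, 14}
Step 21: union(13, 4) -> merged; set of 13 now {4, 5, 7, 9, 11, 13, 14}
Step 22: union(7, 0) -> merged; set of 7 now {0, 2, 3, 4, 5, 7, 9, 10, 11, 12, 13, 14}
Set of 4: {0, 2, 3, 4, 5, 7, 9, 10, 11, 12, 13, 14}; 0 is a member.

Answer: yes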